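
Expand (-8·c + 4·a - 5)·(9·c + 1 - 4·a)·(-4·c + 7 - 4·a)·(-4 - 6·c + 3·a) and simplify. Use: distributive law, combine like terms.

(-8·c + 4·a - 5)·(9·c + 1 - 4·a)·(-4·c + 7 - 4·a)·(-4 - 6·c + 3·a)
= (-72·c² - 8·c + 32·a·c + 36·a·c + 4·a - 16·a² - 45·c - 5 + 20·a)·(-4·c + 7 - 4·a)·(-4 - 6·c + 3·a)    [distributive law]
= (-72·c² - 53·c + 68·a·c + 24·a - 16·a² - 5)·(-4·c + 7 - 4·a)·(-4 - 6·c + 3·a)    [combine like terms]
= (288·c³ - 504·c² + 288·a·c² + 212·c² - 371·c + 212·a·c - 272·a·c² + 476·a·c - 272·a²·c - 96·a·c + 168·a - 96·a² + 64·a²·c - 112·a² + 64·a³ + 20·c - 35 + 20·a)·(-4 - 6·c + 3·a)    [distributive law]
= (288·c³ - 292·c² + 16·a·c² - 351·c + 592·a·c - 208·a²·c + 188·a - 208·a² + 64·a³ - 35)·(-4 - 6·c + 3·a)    [combine like terms]
= -1152·c³ - 1728·c⁴ + 864·a·c³ + 1168·c² + 1752·c³ - 876·a·c² - 64·a·c² - 96·a·c³ + 48·a²·c² + 1404·c + 2106·c² - 1053·a·c - 2368·a·c - 3552·a·c² + 1776·a²·c + 832·a²·c + 1248·a²·c² - 624·a³·c - 752·a - 1128·a·c + 564·a² + 832·a² + 1248·a²·c - 624·a³ - 256·a³ - 384·a³·c + 192·a⁴ + 140 + 210·c - 105·a    [distributive law]
= 600·c³ - 1728·c⁴ + 768·a·c³ + 3274·c² - 4492·a·c² + 1296·a²·c² + 1614·c - 4549·a·c + 3856·a²·c - 1008·a³·c - 857·a + 1396·a² - 880·a³ + 192·a⁴ + 140    [combine like terms]

600·c³ - 1728·c⁴ + 768·a·c³ + 3274·c² - 4492·a·c² + 1296·a²·c² + 1614·c - 4549·a·c + 3856·a²·c - 1008·a³·c - 857·a + 1396·a² - 880·a³ + 192·a⁴ + 140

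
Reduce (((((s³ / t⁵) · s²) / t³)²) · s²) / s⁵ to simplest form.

s⁷t⁻¹⁶

(((((s³ / t⁵) · s²) / t³)²) · s²) / s⁵
= (((((s³ / t⁵) · s²)²) / ((t³)²)) · s²) / s⁵    [power of a quotient]
= (((((s³ / t⁵)²) · ((s²)²)) / ((t³)²)) · s²) / s⁵    [power of a product]
= ((((((s³)²) / ((t⁵)²)) · ((s²)²)) / ((t³)²)) · s²) / s⁵    [power of a quotient]
= ((((s⁶ / ((t⁵)²)) · ((s²)²)) / ((t³)²)) · s²) / s⁵    [power of a power]
= ((((s⁶ / t¹⁰) · ((s²)²)) / ((t³)²)) · s²) / s⁵    [power of a power]
= ((((s⁶ / t¹⁰) · s⁴) / ((t³)²)) · s²) / s⁵    [power of a power]
= ((((s⁶ / t¹⁰) · s⁴) / t⁶) · s²) / s⁵    [power of a power]
= s⁷t⁻¹⁶    [quotient of powers; product of powers]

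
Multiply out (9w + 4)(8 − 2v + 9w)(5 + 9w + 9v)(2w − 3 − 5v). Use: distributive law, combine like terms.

(9w + 4)(8 − 2v + 9w)(5 + 9w + 9v)(2w − 3 − 5v)
= (72w − 18vw + 81w² + 32 − 8v + 36w)(5 + 9w + 9v)(2w − 3 − 5v)    [distributive law]
= (108w − 18vw + 81w² + 32 − 8v)(5 + 9w + 9v)(2w − 3 − 5v)    [combine like terms]
= (540w + 972w² + 972vw − 90vw − 162vw² − 162v²w + 405w² + 729w³ + 729vw² + 160 + 288w + 288v − 40v − 72vw − 72v²)(2w − 3 − 5v)    [distributive law]
= (828w + 1377w² + 810vw + 567vw² − 162v²w + 729w³ + 160 + 248v − 72v²)(2w − 3 − 5v)    [combine like terms]
= 1656w² − 2484w − 4140vw + 2754w³ − 4131w² − 6885vw² + 1620vw² − 2430vw − 4050v²w + 1134vw³ − 1701vw² − 2835v²w² − 324v²w² + 486v²w + 810v³w + 1458w⁴ − 2187w³ − 3645vw³ + 320w − 480 − 800v + 496vw − 744v − 1240v² − 144v²w + 216v² + 360v³    [distributive law]
= −2475w² − 2164w − 6074vw + 567w³ − 6966vw² − 3708v²w − 2511vw³ − 3159v²w² + 810v³w + 1458w⁴ − 480 − 1544v − 1024v² + 360v³    [combine like terms]

−2475w² − 2164w − 6074vw + 567w³ − 6966vw² − 3708v²w − 2511vw³ − 3159v²w² + 810v³w + 1458w⁴ − 480 − 1544v − 1024v² + 360v³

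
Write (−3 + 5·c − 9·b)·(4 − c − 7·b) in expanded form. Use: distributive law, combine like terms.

(−3 + 5·c − 9·b)·(4 − c − 7·b)
= −12 + 3·c + 21·b + 20·c − 5·c^2 − 35·b·c − 36·b + 9·b·c + 63·b^2    [distributive law]
= −12 + 23·c − 15·b − 5·c^2 − 26·b·c + 63·b^2    [combine like terms]

−12 + 23·c − 15·b − 5·c^2 − 26·b·c + 63·b^2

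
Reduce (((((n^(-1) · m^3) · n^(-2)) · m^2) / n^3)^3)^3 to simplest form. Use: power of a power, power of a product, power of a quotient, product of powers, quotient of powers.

(((((n^(-1) · m^3) · n^(-2)) · m^2) / n^3)^3)^3
= ((((n^(-1) · m^3) · n^(-2)) · m^2) / n^3)^9    [power of a power]
= ((((n^(-1) · m^3) · n^(-2)) · m^2)^9) / ((n^3)^9)    [power of a quotient]
= ((((n^(-1) · m^3) · n^(-2))^9) · ((m^2)^9)) / ((n^3)^9)    [power of a product]
= ((((n^(-1) · m^3)^9) · ((n^(-2))^9)) · ((m^2)^9)) / ((n^3)^9)    [power of a product]
= (((((n^(-1))^9) · ((m^3)^9)) · ((n^(-2))^9)) · ((m^2)^9)) / ((n^3)^9)    [power of a product]
= (((n^(-9) · ((m^3)^9)) · ((n^(-2))^9)) · ((m^2)^9)) / ((n^3)^9)    [power of a power]
= (((n^(-9) · m^27) · ((n^(-2))^9)) · ((m^2)^9)) / ((n^3)^9)    [power of a power]
= (((n^(-9) · m^27) · n^(-18)) · ((m^2)^9)) / ((n^3)^9)    [power of a power]
= (((n^(-9) · m^27) · n^(-18)) · m^18) / ((n^3)^9)    [power of a power]
= (((n^(-9) · m^27) · n^(-18)) · m^18) / n^27    [power of a power]
= m^45n^(-54)    [quotient of powers; product of powers]

m^45n^(-54)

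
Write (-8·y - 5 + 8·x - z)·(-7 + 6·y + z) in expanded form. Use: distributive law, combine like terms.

(-8·y - 5 + 8·x - z)·(-7 + 6·y + z)
= 56·y - 48·y^2 - 8·y·z + 35 - 30·y - 5·z - 56·x + 48·x·y + 8·x·z + 7·z - 6·y·z - z^2    [distributive law]
= 26·y - 48·y^2 - 14·y·z + 35 + 2·z - 56·x + 48·x·y + 8·x·z - z^2    [combine like terms]

26·y - 48·y^2 - 14·y·z + 35 + 2·z - 56·x + 48·x·y + 8·x·z - z^2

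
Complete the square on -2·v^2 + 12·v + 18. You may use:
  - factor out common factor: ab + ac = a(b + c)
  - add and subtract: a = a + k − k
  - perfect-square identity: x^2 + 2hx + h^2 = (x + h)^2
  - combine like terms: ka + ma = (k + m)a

-2·v^2 + 12·v + 18
= -2(v^2 - 6·v) + 18    [factor out -2 from the v-terms]
= -2(v^2 - 6·v + 9 - 9) + 18    [add and subtract 9 inside the bracket]
= -2(v - 3)^2 + 18 + 18    [perfect-square identity]
= -2(v - 3)^2 + 36    [combine constants]

-2(v - 3)^2 + 36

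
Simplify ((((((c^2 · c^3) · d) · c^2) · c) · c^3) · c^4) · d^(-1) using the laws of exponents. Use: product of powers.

c^15

((((((c^2 · c^3) · d) · c^2) · c) · c^3) · c^4) · d^(-1)
= (((((c^5 · d) · c^2) · c) · c^3) · c^4) · d^(-1)    [product of powers]
= c^15    [product of powers]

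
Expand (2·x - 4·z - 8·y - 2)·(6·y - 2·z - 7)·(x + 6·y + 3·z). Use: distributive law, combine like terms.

12·x^2·y + 24·x·y^2 + 4·x·y·z - 4·x^2·z - 4·x·z^2 - 14·x^2 - 40·x·y - 10·x·z - 192·y^2·z + 24·y·z^2 + 24·z^3 + 324·y·z + 96·z^2 - 288·y^3 + 264·y^2 + 14·x + 84·y + 42·z

(2·x - 4·z - 8·y - 2)·(6·y - 2·z - 7)·(x + 6·y + 3·z)
= (12·x·y - 4·x·z - 14·x - 24·y·z + 8·z^2 + 28·z - 48·y^2 + 16·y·z + 56·y - 12·y + 4·z + 14)·(x + 6·y + 3·z)    [distributive law]
= (12·x·y - 4·x·z - 14·x - 8·y·z + 8·z^2 + 32·z - 48·y^2 + 44·y + 14)·(x + 6·y + 3·z)    [combine like terms]
= 12·x^2·y + 72·x·y^2 + 36·x·y·z - 4·x^2·z - 24·x·y·z - 12·x·z^2 - 14·x^2 - 84·x·y - 42·x·z - 8·x·y·z - 48·y^2·z - 24·y·z^2 + 8·x·z^2 + 48·y·z^2 + 24·z^3 + 32·x·z + 192·y·z + 96·z^2 - 48·x·y^2 - 288·y^3 - 144·y^2·z + 44·x·y + 264·y^2 + 132·y·z + 14·x + 84·y + 42·z    [distributive law]
= 12·x^2·y + 24·x·y^2 + 4·x·y·z - 4·x^2·z - 4·x·z^2 - 14·x^2 - 40·x·y - 10·x·z - 192·y^2·z + 24·y·z^2 + 24·z^3 + 324·y·z + 96·z^2 - 288·y^3 + 264·y^2 + 14·x + 84·y + 42·z    [combine like terms]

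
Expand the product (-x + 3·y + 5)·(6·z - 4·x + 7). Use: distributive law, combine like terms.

(-x + 3·y + 5)·(6·z - 4·x + 7)
= -6·x·z + 4·x² - 7·x + 18·y·z - 12·x·y + 21·y + 30·z - 20·x + 35    [distributive law]
= -6·x·z + 4·x² - 27·x + 18·y·z - 12·x·y + 21·y + 30·z + 35    [combine like terms]

-6·x·z + 4·x² - 27·x + 18·y·z - 12·x·y + 21·y + 30·z + 35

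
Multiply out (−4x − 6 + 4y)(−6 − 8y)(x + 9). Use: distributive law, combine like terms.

(−4x − 6 + 4y)(−6 − 8y)(x + 9)
= (24x + 32xy + 36 + 48y − 24y − 32y^2)(x + 9)    [distributive law]
= (24x + 32xy + 36 + 24y − 32y^2)(x + 9)    [combine like terms]
= 24x^2 + 216x + 32x^2y + 288xy + 36x + 324 + 24xy + 216y − 32xy^2 − 288y^2    [distributive law]
= 24x^2 + 252x + 32x^2y + 312xy + 324 + 216y − 32xy^2 − 288y^2    [combine like terms]

24x^2 + 252x + 32x^2y + 312xy + 324 + 216y − 32xy^2 − 288y^2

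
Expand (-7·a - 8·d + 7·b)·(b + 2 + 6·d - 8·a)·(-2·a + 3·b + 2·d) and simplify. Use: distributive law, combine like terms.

(-7·a - 8·d + 7·b)·(b + 2 + 6·d - 8·a)·(-2·a + 3·b + 2·d)
= (-7·a·b - 14·a - 42·a·d + 56·a^2 - 8·b·d - 16·d - 48·d^2 + 64·a·d + 7·b^2 + 14·b + 42·b·d - 56·a·b)·(-2·a + 3·b + 2·d)    [distributive law]
= (-63·a·b - 14·a + 22·a·d + 56·a^2 + 34·b·d - 16·d - 48·d^2 + 7·b^2 + 14·b)·(-2·a + 3·b + 2·d)    [combine like terms]
= 126·a^2·b - 189·a·b^2 - 126·a·b·d + 28·a^2 - 42·a·b - 28·a·d - 44·a^2·d + 66·a·b·d + 44·a·d^2 - 112·a^3 + 168·a^2·b + 112·a^2·d - 68·a·b·d + 102·b^2·d + 68·b·d^2 + 32·a·d - 48·b·d - 32·d^2 + 96·a·d^2 - 144·b·d^2 - 96·d^3 - 14·a·b^2 + 21·b^3 + 14·b^2·d - 28·a·b + 42·b^2 + 28·b·d    [distributive law]
= 294·a^2·b - 203·a·b^2 - 128·a·b·d + 28·a^2 - 70·a·b + 4·a·d + 68·a^2·d + 140·a·d^2 - 112·a^3 + 116·b^2·d - 76·b·d^2 - 20·b·d - 32·d^2 - 96·d^3 + 21·b^3 + 42·b^2    [combine like terms]

294·a^2·b - 203·a·b^2 - 128·a·b·d + 28·a^2 - 70·a·b + 4·a·d + 68·a^2·d + 140·a·d^2 - 112·a^3 + 116·b^2·d - 76·b·d^2 - 20·b·d - 32·d^2 - 96·d^3 + 21·b^3 + 42·b^2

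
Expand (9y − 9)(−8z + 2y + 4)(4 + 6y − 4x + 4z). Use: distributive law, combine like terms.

(9y − 9)(−8z + 2y + 4)(4 + 6y − 4x + 4z)
= (−72yz + 18y² + 36y + 72z − 18y − 36)(4 + 6y − 4x + 4z)    [distributive law]
= (−72yz + 18y² + 18y + 72z − 36)(4 + 6y − 4x + 4z)    [combine like terms]
= −288yz − 432y²z + 288xyz − 288yz² + 72y² + 108y³ − 72xy² + 72y²z + 72y + 108y² − 72xy + 72yz + 288z + 432yz − 288xz + 288z² − 144 − 216y + 144x − 144z    [distributive law]
= 216yz − 360y²z + 288xyz − 288yz² + 180y² + 108y³ − 72xy² − 144y − 72xy + 144z − 288xz + 288z² − 144 + 144x    [combine like terms]

216yz − 360y²z + 288xyz − 288yz² + 180y² + 108y³ − 72xy² − 144y − 72xy + 144z − 288xz + 288z² − 144 + 144x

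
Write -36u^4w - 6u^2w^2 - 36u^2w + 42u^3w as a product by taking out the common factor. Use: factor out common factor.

-36u^4w - 6u^2w^2 - 36u^2w + 42u^3w
= 6(-6u^4w - u^2w^2 - 6u^2w + 7u^3w)    [factor out 6]
= 6u^2w(-6u^2 - w - 6 + 7u)    [factor out u^2w]

6u^2w(-6u^2 - w - 6 + 7u)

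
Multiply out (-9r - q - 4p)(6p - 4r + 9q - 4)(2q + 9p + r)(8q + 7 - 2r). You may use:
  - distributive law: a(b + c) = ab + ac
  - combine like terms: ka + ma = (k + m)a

-6158pq^2r - 3093pqr + 3910pqr^2 - 2076p^2qr - 2850p^2r + 732p^2r^2 + 1322pr^2 - 572pr^3 + 286q^2r^2 + 101qr^2 + 298qr^3 + 180r^3 - 72r^4 - 1268q^3r - 549q^2r + 532qr + 2380pr + 252r^2 - 1320pq^3 - 611pq^2 - 3408p^2q^2 - 1830p^2q - 144q^4 - 62q^3 + 56q^2 + 476pq - 1728p^3q - 1512p^3 + 432p^3r + 1008p^2

(-9r - q - 4p)(6p - 4r + 9q - 4)(2q + 9p + r)(8q + 7 - 2r)
= (-54pr + 36r^2 - 81qr + 36r - 6pq + 4qr - 9q^2 + 4q - 24p^2 + 16pr - 36pq + 16p)(2q + 9p + r)(8q + 7 - 2r)    [distributive law]
= (-38pr + 36r^2 - 77qr + 36r - 42pq - 9q^2 + 4q - 24p^2 + 16p)(2q + 9p + r)(8q + 7 - 2r)    [combine like terms]
= (-76pqr - 342p^2r - 38pr^2 + 72qr^2 + 324pr^2 + 36r^3 - 154q^2r - 693pqr - 77qr^2 + 72qr + 324pr + 36r^2 - 84pq^2 - 378p^2q - 42pqr - 18q^3 - 81pq^2 - 9q^2r + 8q^2 + 36pq + 4qr - 48p^2q - 216p^3 - 24p^2r + 32pq + 144p^2 + 16pr)(8q + 7 - 2r)    [distributive law]
= (-811pqr - 366p^2r + 286pr^2 - 5qr^2 + 36r^3 - 163q^2r + 76qr + 340pr + 36r^2 - 165pq^2 - 426p^2q - 18q^3 + 8q^2 + 68pq - 216p^3 + 144p^2)(8q + 7 - 2r)    [combine like terms]
= -6488pq^2r - 5677pqr + 1622pqr^2 - 2928p^2qr - 2562p^2r + 732p^2r^2 + 2288pqr^2 + 2002pr^2 - 572pr^3 - 40q^2r^2 - 35qr^2 + 10qr^3 + 288qr^3 + 252r^3 - 72r^4 - 1304q^3r - 1141q^2r + 326q^2r^2 + 608q^2r + 532qr - 152qr^2 + 2720pqr + 2380pr - 680pr^2 + 288qr^2 + 252r^2 - 72r^3 - 1320pq^3 - 1155pq^2 + 330pq^2r - 3408p^2q^2 - 2982p^2q + 852p^2qr - 144q^4 - 126q^3 + 36q^3r + 64q^3 + 56q^2 - 16q^2r + 544pq^2 + 476pq - 136pqr - 1728p^3q - 1512p^3 + 432p^3r + 1152p^2q + 1008p^2 - 288p^2r    [distributive law]
= -6158pq^2r - 3093pqr + 3910pqr^2 - 2076p^2qr - 2850p^2r + 732p^2r^2 + 1322pr^2 - 572pr^3 + 286q^2r^2 + 101qr^2 + 298qr^3 + 180r^3 - 72r^4 - 1268q^3r - 549q^2r + 532qr + 2380pr + 252r^2 - 1320pq^3 - 611pq^2 - 3408p^2q^2 - 1830p^2q - 144q^4 - 62q^3 + 56q^2 + 476pq - 1728p^3q - 1512p^3 + 432p^3r + 1008p^2    [combine like terms]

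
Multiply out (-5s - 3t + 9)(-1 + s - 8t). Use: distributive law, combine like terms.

14s - 5s² + 37st - 69t + 24t² - 9

(-5s - 3t + 9)(-1 + s - 8t)
= 5s - 5s² + 40st + 3t - 3st + 24t² - 9 + 9s - 72t    [distributive law]
= 14s - 5s² + 37st - 69t + 24t² - 9    [combine like terms]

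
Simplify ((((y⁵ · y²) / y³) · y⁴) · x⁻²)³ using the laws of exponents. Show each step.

((((y⁵ · y²) / y³) · y⁴) · x⁻²)³
= ((((y⁵ · y²) / y³) · y⁴)³) · ((x⁻²)³)    [power of a product]
= ((((y⁵ · y²) / y³)³) · ((y⁴)³)) · ((x⁻²)³)    [power of a product]
= ((((y⁵ · y²)³) / ((y³)³)) · ((y⁴)³)) · ((x⁻²)³)    [power of a quotient]
= (((((y⁵)³) · ((y²)³)) / ((y³)³)) · ((y⁴)³)) · ((x⁻²)³)    [power of a product]
= (((y¹⁵ · ((y²)³)) / ((y³)³)) · ((y⁴)³)) · ((x⁻²)³)    [power of a power]
= (((y¹⁵ · y⁶) / ((y³)³)) · ((y⁴)³)) · ((x⁻²)³)    [power of a power]
= ((y²¹ / ((y³)³)) · ((y⁴)³)) · ((x⁻²)³)    [product of powers]
= ((y²¹ / y⁹) · ((y⁴)³)) · ((x⁻²)³)    [power of a power]
= (y¹² · ((y⁴)³)) · ((x⁻²)³)    [quotient of powers]
= (y¹² · y¹²) · ((x⁻²)³)    [power of a power]
= y²⁴ · ((x⁻²)³)    [product of powers]
= y²⁴ · x⁻⁶    [power of a power]
= x⁻⁶y²⁴    [rearrange]

x⁻⁶y²⁴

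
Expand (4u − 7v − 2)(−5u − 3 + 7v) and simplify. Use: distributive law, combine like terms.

(4u − 7v − 2)(−5u − 3 + 7v)
= −20u^2 − 12u + 28uv + 35uv + 21v − 49v^2 + 10u + 6 − 14v    [distributive law]
= −20u^2 − 2u + 63uv + 7v − 49v^2 + 6    [combine like terms]

−20u^2 − 2u + 63uv + 7v − 49v^2 + 6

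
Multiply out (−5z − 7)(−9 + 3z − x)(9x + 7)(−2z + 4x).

−922xz^2 + 878x^2z − 336z^2 − 560xz + 270xz^3 − 630x^2z^2 + 210z^3 + 180x^3z + 2464x^2 − 882z + 1764x + 252x^3

(−5z − 7)(−9 + 3z − x)(9x + 7)(−2z + 4x)
= (45z − 15z^2 + 5xz + 63 − 21z + 7x)(9x + 7)(−2z + 4x)    [distributive law]
= (24z − 15z^2 + 5xz + 63 + 7x)(9x + 7)(−2z + 4x)    [combine like terms]
= (216xz + 168z − 135xz^2 − 105z^2 + 45x^2z + 35xz + 567x + 441 + 63x^2 + 49x)(−2z + 4x)    [distributive law]
= (251xz + 168z − 135xz^2 − 105z^2 + 45x^2z + 616x + 441 + 63x^2)(−2z + 4x)    [combine like terms]
= −502xz^2 + 1004x^2z − 336z^2 + 672xz + 270xz^3 − 540x^2z^2 + 210z^3 − 420xz^2 − 90x^2z^2 + 180x^3z − 1232xz + 2464x^2 − 882z + 1764x − 126x^2z + 252x^3    [distributive law]
= −922xz^2 + 878x^2z − 336z^2 − 560xz + 270xz^3 − 630x^2z^2 + 210z^3 + 180x^3z + 2464x^2 − 882z + 1764x + 252x^3    [combine like terms]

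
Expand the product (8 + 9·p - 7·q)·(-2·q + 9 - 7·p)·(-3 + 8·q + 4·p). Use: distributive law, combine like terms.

813·q - 674·q^2 - 209·p·q - 216 + 213·p + 289·p^2 + 304·p·q^2 - 380·p^2·q - 252·p^3 + 112·q^3

(8 + 9·p - 7·q)·(-2·q + 9 - 7·p)·(-3 + 8·q + 4·p)
= (-16·q + 72 - 56·p - 18·p·q + 81·p - 63·p^2 + 14·q^2 - 63·q + 49·p·q)·(-3 + 8·q + 4·p)    [distributive law]
= (-79·q + 72 + 25·p + 31·p·q - 63·p^2 + 14·q^2)·(-3 + 8·q + 4·p)    [combine like terms]
= 237·q - 632·q^2 - 316·p·q - 216 + 576·q + 288·p - 75·p + 200·p·q + 100·p^2 - 93·p·q + 248·p·q^2 + 124·p^2·q + 189·p^2 - 504·p^2·q - 252·p^3 - 42·q^2 + 112·q^3 + 56·p·q^2    [distributive law]
= 813·q - 674·q^2 - 209·p·q - 216 + 213·p + 289·p^2 + 304·p·q^2 - 380·p^2·q - 252·p^3 + 112·q^3    [combine like terms]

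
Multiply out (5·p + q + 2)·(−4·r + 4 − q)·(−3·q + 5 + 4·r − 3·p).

(5·p + q + 2)·(−4·r + 4 − q)·(−3·q + 5 + 4·r − 3·p)
= (−20·p·r + 20·p − 5·p·q − 4·q·r + 4·q − q^2 − 8·r + 8 − 2·q)·(−3·q + 5 + 4·r − 3·p)    [distributive law]
= (−20·p·r + 20·p − 5·p·q − 4·q·r + 2·q − q^2 − 8·r + 8)·(−3·q + 5 + 4·r − 3·p)    [combine like terms]
= 60·p·q·r − 100·p·r − 80·p·r^2 + 60·p^2·r − 60·p·q + 100·p + 80·p·r − 60·p^2 + 15·p·q^2 − 25·p·q − 20·p·q·r + 15·p^2·q + 12·q^2·r − 20·q·r − 16·q·r^2 + 12·p·q·r − 6·q^2 + 10·q + 8·q·r − 6·p·q + 3·q^3 − 5·q^2 − 4·q^2·r + 3·p·q^2 + 24·q·r − 40·r − 32·r^2 + 24·p·r − 24·q + 40 + 32·r − 24·p    [distributive law]
= 52·p·q·r + 4·p·r − 80·p·r^2 + 60·p^2·r − 91·p·q + 76·p − 60·p^2 + 18·p·q^2 + 15·p^2·q + 8·q^2·r + 12·q·r − 16·q·r^2 − 11·q^2 − 14·q + 3·q^3 − 8·r − 32·r^2 + 40    [combine like terms]

52·p·q·r + 4·p·r − 80·p·r^2 + 60·p^2·r − 91·p·q + 76·p − 60·p^2 + 18·p·q^2 + 15·p^2·q + 8·q^2·r + 12·q·r − 16·q·r^2 − 11·q^2 − 14·q + 3·q^3 − 8·r − 32·r^2 + 40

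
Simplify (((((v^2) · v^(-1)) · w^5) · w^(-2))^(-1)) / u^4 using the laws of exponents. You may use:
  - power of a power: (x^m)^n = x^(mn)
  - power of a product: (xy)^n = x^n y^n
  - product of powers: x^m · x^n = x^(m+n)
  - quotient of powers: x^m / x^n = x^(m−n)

u^(-4)v^(-1)w^(-3)

(((((v^2) · v^(-1)) · w^5) · w^(-2))^(-1)) / u^4
= (((((v^2) · v^(-1)) · w^5)^(-1)) · ((w^(-2))^(-1))) / u^4    [power of a product]
= (((((v^2) · v^(-1))^(-1)) · ((w^5)^(-1))) · ((w^(-2))^(-1))) / u^4    [power of a product]
= (((((v^2)^(-1)) · ((v^(-1))^(-1))) · ((w^5)^(-1))) · ((w^(-2))^(-1))) / u^4    [power of a product]
= ((((v^(-2)) · ((v^(-1))^(-1))) · ((w^5)^(-1))) · ((w^(-2))^(-1))) / u^4    [power of a power]
= (((v^(-2) · v) · ((w^5)^(-1))) · ((w^(-2))^(-1))) / u^4    [power of a power]
= ((v^(-1) · ((w^5)^(-1))) · ((w^(-2))^(-1))) / u^4    [product of powers]
= ((v^(-1) · w^(-5)) · ((w^(-2))^(-1))) / u^4    [power of a power]
= ((v^(-1) · w^(-5)) · w^2) / u^4    [power of a power]
= u^(-4)v^(-1)w^(-3)    [quotient of powers; product of powers]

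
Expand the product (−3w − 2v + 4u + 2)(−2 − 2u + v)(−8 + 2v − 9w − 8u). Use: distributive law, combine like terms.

(−3w − 2v + 4u + 2)(−2 − 2u + v)(−8 + 2v − 9w − 8u)
= (6w + 6uw − 3vw + 4v + 4uv − 2v^2 − 8u − 8u^2 + 4uv − 4 − 4u + 2v)(−8 + 2v − 9w − 8u)    [distributive law]
= (6w + 6uw − 3vw + 6v + 8uv − 2v^2 − 12u − 8u^2 − 4)(−8 + 2v − 9w − 8u)    [combine like terms]
= −48w + 12vw − 54w^2 − 48uw − 48uw + 12uvw − 54uw^2 − 48u^2w + 24vw − 6v^2w + 27vw^2 + 24uvw − 48v + 12v^2 − 54vw − 48uv − 64uv + 16uv^2 − 72uvw − 64u^2v + 16v^2 − 4v^3 + 18v^2w + 16uv^2 + 96u − 24uv + 108uw + 96u^2 + 64u^2 − 16u^2v + 72u^2w + 64u^3 + 32 − 8v + 36w + 32u    [distributive law]
= −12w − 18vw − 54w^2 + 12uw − 36uvw − 54uw^2 + 24u^2w + 12v^2w + 27vw^2 − 56v + 28v^2 − 136uv + 32uv^2 − 80u^2v − 4v^3 + 128u + 160u^2 + 64u^3 + 32    [combine like terms]

−12w − 18vw − 54w^2 + 12uw − 36uvw − 54uw^2 + 24u^2w + 12v^2w + 27vw^2 − 56v + 28v^2 − 136uv + 32uv^2 − 80u^2v − 4v^3 + 128u + 160u^2 + 64u^3 + 32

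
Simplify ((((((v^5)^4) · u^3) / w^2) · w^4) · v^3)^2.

((((((v^5)^4) · u^3) / w^2) · w^4) · v^3)^2
= ((((((v^5)^4) · u^3) / w^2) · w^4)^2) · ((v^3)^2)    [power of a product]
= ((((((v^5)^4) · u^3) / w^2)^2) · ((w^4)^2)) · ((v^3)^2)    [power of a product]
= ((((((v^5)^4) · u^3)^2) / ((w^2)^2)) · ((w^4)^2)) · ((v^3)^2)    [power of a quotient]
= ((((((v^5)^4)^2) · ((u^3)^2)) / ((w^2)^2)) · ((w^4)^2)) · ((v^3)^2)    [power of a product]
= (((((v^5)^8) · ((u^3)^2)) / ((w^2)^2)) · ((w^4)^2)) · ((v^3)^2)    [power of a power]
= (((v^40 · ((u^3)^2)) / ((w^2)^2)) · ((w^4)^2)) · ((v^3)^2)    [power of a power]
= (((v^40 · u^6) / ((w^2)^2)) · ((w^4)^2)) · ((v^3)^2)    [power of a power]
= (((v^40 · u^6) / w^4) · ((w^4)^2)) · ((v^3)^2)    [power of a power]
= (((v^40 · u^6) / w^4) · w^8) · ((v^3)^2)    [power of a power]
= (((v^40 · u^6) / w^4) · w^8) · v^6    [power of a power]
= u^6v^46w^4    [quotient of powers; product of powers]

u^6v^46w^4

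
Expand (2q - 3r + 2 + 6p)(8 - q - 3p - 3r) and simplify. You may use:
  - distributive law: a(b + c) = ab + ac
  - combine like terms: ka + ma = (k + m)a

(2q - 3r + 2 + 6p)(8 - q - 3p - 3r)
= 16q - 2q² - 6pq - 6qr - 24r + 3qr + 9pr + 9r² + 16 - 2q - 6p - 6r + 48p - 6pq - 18p² - 18pr    [distributive law]
= 14q - 2q² - 12pq - 3qr - 30r - 9pr + 9r² + 16 + 42p - 18p²    [combine like terms]

14q - 2q² - 12pq - 3qr - 30r - 9pr + 9r² + 16 + 42p - 18p²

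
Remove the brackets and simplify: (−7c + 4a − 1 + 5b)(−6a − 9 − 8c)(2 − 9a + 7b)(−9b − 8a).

(−7c + 4a − 1 + 5b)(−6a − 9 − 8c)(2 − 9a + 7b)(−9b − 8a)
= (42ac + 63c + 56c² − 24a² − 36a − 32ac + 6a + 9 + 8c − 30ab − 45b − 40bc)(2 − 9a + 7b)(−9b − 8a)    [distributive law]
= (10ac + 71c + 56c² − 24a² − 30a + 9 − 30ab − 45b − 40bc)(2 − 9a + 7b)(−9b − 8a)    [combine like terms]
= (20ac − 90a²c + 70abc + 142c − 639ac + 497bc + 112c² − 504ac² + 392bc² − 48a² + 216a³ − 168a²b − 60a + 270a² − 210ab + 18 − 81a + 63b − 60ab + 270a²b − 210ab² − 90b + 405ab − 315b² − 80bc + 360abc − 280b²c)(−9b − 8a)    [distributive law]
= (−619ac − 90a²c + 430abc + 142c + 417bc + 112c² − 504ac² + 392bc² + 222a² + 216a³ + 102a²b − 141a + 135ab + 18 − 27b − 210ab² − 315b² − 280b²c)(−9b − 8a)    [combine like terms]
= 5571abc + 4952a²c + 810a²bc + 720a³c − 3870ab²c − 3440a²bc − 1278bc − 1136ac − 3753b²c − 3336abc − 1008bc² − 896ac² + 4536abc² + 4032a²c² − 3528b²c² − 3136abc² − 1998a²b − 1776a³ − 1944a³b − 1728a⁴ − 918a²b² − 816a³b + 1269ab + 1128a² − 1215ab² − 1080a²b − 162b − 144a + 243b² + 216ab + 1890ab³ + 1680a²b² + 2835b³ + 2520ab² + 2520b³c + 2240ab²c    [distributive law]
= 2235abc + 4952a²c − 2630a²bc + 720a³c − 1630ab²c − 1278bc − 1136ac − 3753b²c − 1008bc² − 896ac² + 1400abc² + 4032a²c² − 3528b²c² − 3078a²b − 1776a³ − 2760a³b − 1728a⁴ + 762a²b² + 1485ab + 1128a² + 1305ab² − 162b − 144a + 243b² + 1890ab³ + 2835b³ + 2520b³c    [combine like terms]

2235abc + 4952a²c − 2630a²bc + 720a³c − 1630ab²c − 1278bc − 1136ac − 3753b²c − 1008bc² − 896ac² + 1400abc² + 4032a²c² − 3528b²c² − 3078a²b − 1776a³ − 2760a³b − 1728a⁴ + 762a²b² + 1485ab + 1128a² + 1305ab² − 162b − 144a + 243b² + 1890ab³ + 2835b³ + 2520b³c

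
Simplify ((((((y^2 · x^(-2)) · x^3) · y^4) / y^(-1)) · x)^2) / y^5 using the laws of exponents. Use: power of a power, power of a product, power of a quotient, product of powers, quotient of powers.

((((((y^2 · x^(-2)) · x^3) · y^4) / y^(-1)) · x)^2) / y^5
= ((((((y^2 · x^(-2)) · x^3) · y^4) / y^(-1))^2) · (x^2)) / y^5    [power of a product]
= ((((((y^2 · x^(-2)) · x^3) · y^4)^2) / ((y^(-1))^2)) · (x^2)) / y^5    [power of a quotient]
= ((((((y^2 · x^(-2)) · x^3)^2) · ((y^4)^2)) / ((y^(-1))^2)) · (x^2)) / y^5    [power of a product]
= ((((((y^2 · x^(-2))^2) · ((x^3)^2)) · ((y^4)^2)) / ((y^(-1))^2)) · (x^2)) / y^5    [power of a product]
= (((((((y^2)^2) · ((x^(-2))^2)) · ((x^3)^2)) · ((y^4)^2)) / ((y^(-1))^2)) · (x^2)) / y^5    [power of a product]
= (((((y^4 · ((x^(-2))^2)) · ((x^3)^2)) · ((y^4)^2)) / ((y^(-1))^2)) · (x^2)) / y^5    [power of a power]
= (((((y^4 · x^(-4)) · ((x^3)^2)) · ((y^4)^2)) / ((y^(-1))^2)) · (x^2)) / y^5    [power of a power]
= (((((y^4 · x^(-4)) · x^6) · ((y^4)^2)) / ((y^(-1))^2)) · (x^2)) / y^5    [power of a power]
= (((((y^4 · x^(-4)) · x^6) · y^8) / ((y^(-1))^2)) · (x^2)) / y^5    [power of a power]
= (((((y^4 · x^(-4)) · x^6) · y^8) / y^(-2)) · (x^2)) / y^5    [power of a power]
= x^4y^9    [quotient of powers; product of powers]

x^4y^9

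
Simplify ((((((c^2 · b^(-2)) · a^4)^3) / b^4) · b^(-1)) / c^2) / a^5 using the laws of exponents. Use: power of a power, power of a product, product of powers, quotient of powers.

a^7b^(-11)c^4

((((((c^2 · b^(-2)) · a^4)^3) / b^4) · b^(-1)) / c^2) / a^5
= ((((((c^2 · b^(-2))^3) · ((a^4)^3)) / b^4) · b^(-1)) / c^2) / a^5    [power of a product]
= (((((((c^2)^3) · ((b^(-2))^3)) · ((a^4)^3)) / b^4) · b^(-1)) / c^2) / a^5    [power of a product]
= (((((c^6 · ((b^(-2))^3)) · ((a^4)^3)) / b^4) · b^(-1)) / c^2) / a^5    [power of a power]
= (((((c^6 · b^(-6)) · ((a^4)^3)) / b^4) · b^(-1)) / c^2) / a^5    [power of a power]
= (((((c^6 · b^(-6)) · a^12) / b^4) · b^(-1)) / c^2) / a^5    [power of a power]
= a^7b^(-11)c^4    [quotient of powers; product of powers]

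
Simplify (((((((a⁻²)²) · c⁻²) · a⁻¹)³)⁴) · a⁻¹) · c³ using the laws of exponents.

a⁻⁶¹c⁻²¹

(((((((a⁻²)²) · c⁻²) · a⁻¹)³)⁴) · a⁻¹) · c³
= ((((((a⁻²)²) · c⁻²) · a⁻¹)¹²) · a⁻¹) · c³    [power of a power]
= ((((((a⁻²)²) · c⁻²)¹²) · ((a⁻¹)¹²)) · a⁻¹) · c³    [power of a product]
= ((((((a⁻²)²)¹²) · ((c⁻²)¹²)) · ((a⁻¹)¹²)) · a⁻¹) · c³    [power of a product]
= (((((a⁻²)²⁴) · ((c⁻²)¹²)) · ((a⁻¹)¹²)) · a⁻¹) · c³    [power of a power]
= (((a⁻⁴⁸ · ((c⁻²)¹²)) · ((a⁻¹)¹²)) · a⁻¹) · c³    [power of a power]
= (((a⁻⁴⁸ · c⁻²⁴) · ((a⁻¹)¹²)) · a⁻¹) · c³    [power of a power]
= (((a⁻⁴⁸ · c⁻²⁴) · a⁻¹²) · a⁻¹) · c³    [power of a power]
= a⁻⁶¹c⁻²¹    [product of powers]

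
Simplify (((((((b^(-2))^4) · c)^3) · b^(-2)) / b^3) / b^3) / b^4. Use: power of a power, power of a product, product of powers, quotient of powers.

b^(-36)c^3

(((((((b^(-2))^4) · c)^3) · b^(-2)) / b^3) / b^3) / b^4
= (((((((b^(-2))^4)^3) · (c^3)) · b^(-2)) / b^3) / b^3) / b^4    [power of a product]
= ((((((b^(-2))^12) · (c^3)) · b^(-2)) / b^3) / b^3) / b^4    [power of a power]
= ((((b^(-24) · (c^3)) · b^(-2)) / b^3) / b^3) / b^4    [power of a power]
= b^(-36)c^3    [quotient of powers; product of powers]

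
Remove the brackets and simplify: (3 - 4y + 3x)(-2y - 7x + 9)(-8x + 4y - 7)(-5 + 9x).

(3 - 4y + 3x)(-2y - 7x + 9)(-8x + 4y - 7)(-5 + 9x)
= (-6y - 21x + 27 + 8y² + 28xy - 36y - 6xy - 21x² + 27x)(-8x + 4y - 7)(-5 + 9x)    [distributive law]
= (-42y + 6x + 27 + 8y² + 22xy - 21x²)(-8x + 4y - 7)(-5 + 9x)    [combine like terms]
= (336xy - 168y² + 294y - 48x² + 24xy - 42x - 216x + 108y - 189 - 64xy² + 32y³ - 56y² - 176x²y + 88xy² - 154xy + 168x³ - 84x²y + 147x²)(-5 + 9x)    [distributive law]
= (206xy - 224y² + 402y + 99x² - 258x - 189 + 24xy² + 32y³ - 260x²y + 168x³)(-5 + 9x)    [combine like terms]
= -1030xy + 1854x²y + 1120y² - 2016xy² - 2010y + 3618xy - 495x² + 891x³ + 1290x - 2322x² + 945 - 1701x - 120xy² + 216x²y² - 160y³ + 288xy³ + 1300x²y - 2340x³y - 840x³ + 1512x⁴    [distributive law]
= 2588xy + 3154x²y + 1120y² - 2136xy² - 2010y - 2817x² + 51x³ - 411x + 945 + 216x²y² - 160y³ + 288xy³ - 2340x³y + 1512x⁴    [combine like terms]

2588xy + 3154x²y + 1120y² - 2136xy² - 2010y - 2817x² + 51x³ - 411x + 945 + 216x²y² - 160y³ + 288xy³ - 2340x³y + 1512x⁴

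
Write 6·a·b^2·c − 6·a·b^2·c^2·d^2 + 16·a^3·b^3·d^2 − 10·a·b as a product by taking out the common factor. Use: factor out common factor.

6·a·b^2·c − 6·a·b^2·c^2·d^2 + 16·a^3·b^3·d^2 − 10·a·b
= 2(3·a·b^2·c − 3·a·b^2·c^2·d^2 + 8·a^3·b^3·d^2 − 5·a·b)    [factor out 2]
= 2·a·b(3·b·c − 3·b·c^2·d^2 + 8·a^2·b^2·d^2 − 5)    [factor out a·b]

2·a·b(3·b·c − 3·b·c^2·d^2 + 8·a^2·b^2·d^2 − 5)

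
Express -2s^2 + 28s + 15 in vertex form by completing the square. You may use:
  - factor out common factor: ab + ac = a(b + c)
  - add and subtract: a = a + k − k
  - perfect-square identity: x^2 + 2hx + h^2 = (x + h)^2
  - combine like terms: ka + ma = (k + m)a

-2(s - 7)^2 + 113

-2s^2 + 28s + 15
= -2(s^2 - 14s) + 15    [factor out -2 from the s-terms]
= -2(s^2 - 14s + 49 - 49) + 15    [add and subtract 49 inside the bracket]
= -2(s - 7)^2 + 98 + 15    [perfect-square identity]
= -2(s - 7)^2 + 113    [combine constants]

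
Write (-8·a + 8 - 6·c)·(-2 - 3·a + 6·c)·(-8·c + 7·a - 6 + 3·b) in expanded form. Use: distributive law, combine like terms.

(-8·a + 8 - 6·c)·(-2 - 3·a + 6·c)·(-8·c + 7·a - 6 + 3·b)
= (16·a + 24·a^2 - 48·a·c - 16 - 24·a + 48·c + 12·c + 18·a·c - 36·c^2)·(-8·c + 7·a - 6 + 3·b)    [distributive law]
= (-8·a + 24·a^2 - 30·a·c - 16 + 60·c - 36·c^2)·(-8·c + 7·a - 6 + 3·b)    [combine like terms]
= 64·a·c - 56·a^2 + 48·a - 24·a·b - 192·a^2·c + 168·a^3 - 144·a^2 + 72·a^2·b + 240·a·c^2 - 210·a^2·c + 180·a·c - 90·a·b·c + 128·c - 112·a + 96 - 48·b - 480·c^2 + 420·a·c - 360·c + 180·b·c + 288·c^3 - 252·a·c^2 + 216·c^2 - 108·b·c^2    [distributive law]
= 664·a·c - 200·a^2 - 64·a - 24·a·b - 402·a^2·c + 168·a^3 + 72·a^2·b - 12·a·c^2 - 90·a·b·c - 232·c + 96 - 48·b - 264·c^2 + 180·b·c + 288·c^3 - 108·b·c^2    [combine like terms]

664·a·c - 200·a^2 - 64·a - 24·a·b - 402·a^2·c + 168·a^3 + 72·a^2·b - 12·a·c^2 - 90·a·b·c - 232·c + 96 - 48·b - 264·c^2 + 180·b·c + 288·c^3 - 108·b·c^2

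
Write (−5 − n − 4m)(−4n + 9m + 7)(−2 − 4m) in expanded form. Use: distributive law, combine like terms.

−26n − 66mn + 286m + 364m^2 + 70 − 8n^2 − 16mn^2 − 28m^2n + 144m^3

(−5 − n − 4m)(−4n + 9m + 7)(−2 − 4m)
= (20n − 45m − 35 + 4n^2 − 9mn − 7n + 16mn − 36m^2 − 28m)(−2 − 4m)    [distributive law]
= (13n − 73m − 35 + 4n^2 + 7mn − 36m^2)(−2 − 4m)    [combine like terms]
= −26n − 52mn + 146m + 292m^2 + 70 + 140m − 8n^2 − 16mn^2 − 14mn − 28m^2n + 72m^2 + 144m^3    [distributive law]
= −26n − 66mn + 286m + 364m^2 + 70 − 8n^2 − 16mn^2 − 28m^2n + 144m^3    [combine like terms]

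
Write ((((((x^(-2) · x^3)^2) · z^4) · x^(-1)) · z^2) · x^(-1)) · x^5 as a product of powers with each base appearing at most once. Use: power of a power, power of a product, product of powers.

((((((x^(-2) · x^3)^2) · z^4) · x^(-1)) · z^2) · x^(-1)) · x^5
= (((((((x^(-2))^2) · ((x^3)^2)) · z^4) · x^(-1)) · z^2) · x^(-1)) · x^5    [power of a product]
= (((((x^(-4) · ((x^3)^2)) · z^4) · x^(-1)) · z^2) · x^(-1)) · x^5    [power of a power]
= (((((x^(-4) · x^6) · z^4) · x^(-1)) · z^2) · x^(-1)) · x^5    [power of a power]
= ((((x^2 · z^4) · x^(-1)) · z^2) · x^(-1)) · x^5    [product of powers]
= x^5·z^6    [product of powers]

x^5·z^6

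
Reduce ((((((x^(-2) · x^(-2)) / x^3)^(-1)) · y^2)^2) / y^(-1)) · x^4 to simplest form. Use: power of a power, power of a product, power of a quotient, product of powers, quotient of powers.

x^18·y^5

((((((x^(-2) · x^(-2)) / x^3)^(-1)) · y^2)^2) / y^(-1)) · x^4
= ((((((x^(-2) · x^(-2)) / x^3)^(-1))^2) · ((y^2)^2)) / y^(-1)) · x^4    [power of a product]
= (((((x^(-2) · x^(-2)) / x^3)^(-2)) · ((y^2)^2)) / y^(-1)) · x^4    [power of a power]
= (((((x^(-2) · x^(-2))^(-2)) / ((x^3)^(-2))) · ((y^2)^2)) / y^(-1)) · x^4    [power of a quotient]
= ((((((x^(-2))^(-2)) · ((x^(-2))^(-2))) / ((x^3)^(-2))) · ((y^2)^2)) / y^(-1)) · x^4    [power of a product]
= ((((x^4 · ((x^(-2))^(-2))) / ((x^3)^(-2))) · ((y^2)^2)) / y^(-1)) · x^4    [power of a power]
= ((((x^4 · x^4) / ((x^3)^(-2))) · ((y^2)^2)) / y^(-1)) · x^4    [power of a power]
= (((x^8 / ((x^3)^(-2))) · ((y^2)^2)) / y^(-1)) · x^4    [product of powers]
= (((x^8 / x^(-6)) · ((y^2)^2)) / y^(-1)) · x^4    [power of a power]
= ((x^14 · ((y^2)^2)) / y^(-1)) · x^4    [quotient of powers]
= ((x^14 · y^4) / y^(-1)) · x^4    [power of a power]
= x^18·y^5    [quotient of powers; product of powers]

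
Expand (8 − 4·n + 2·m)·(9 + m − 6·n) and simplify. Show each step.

72 + 26·m − 84·n − 16·m·n + 24·n^2 + 2·m^2

(8 − 4·n + 2·m)·(9 + m − 6·n)
= 72 + 8·m − 48·n − 36·n − 4·m·n + 24·n^2 + 18·m + 2·m^2 − 12·m·n    [distributive law]
= 72 + 26·m − 84·n − 16·m·n + 24·n^2 + 2·m^2    [combine like terms]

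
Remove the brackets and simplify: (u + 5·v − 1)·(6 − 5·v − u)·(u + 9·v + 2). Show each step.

5·u² + 78·u·v + 8·u − 19·u²·v − 115·u·v² − u³ + 265·v² + 16·v − 225·v³ − 12

(u + 5·v − 1)·(6 − 5·v − u)·(u + 9·v + 2)
= (6·u − 5·u·v − u² + 30·v − 25·v² − 5·u·v − 6 + 5·v + u)·(u + 9·v + 2)    [distributive law]
= (7·u − 10·u·v − u² + 35·v − 25·v² − 6)·(u + 9·v + 2)    [combine like terms]
= 7·u² + 63·u·v + 14·u − 10·u²·v − 90·u·v² − 20·u·v − u³ − 9·u²·v − 2·u² + 35·u·v + 315·v² + 70·v − 25·u·v² − 225·v³ − 50·v² − 6·u − 54·v − 12    [distributive law]
= 5·u² + 78·u·v + 8·u − 19·u²·v − 115·u·v² − u³ + 265·v² + 16·v − 225·v³ − 12    [combine like terms]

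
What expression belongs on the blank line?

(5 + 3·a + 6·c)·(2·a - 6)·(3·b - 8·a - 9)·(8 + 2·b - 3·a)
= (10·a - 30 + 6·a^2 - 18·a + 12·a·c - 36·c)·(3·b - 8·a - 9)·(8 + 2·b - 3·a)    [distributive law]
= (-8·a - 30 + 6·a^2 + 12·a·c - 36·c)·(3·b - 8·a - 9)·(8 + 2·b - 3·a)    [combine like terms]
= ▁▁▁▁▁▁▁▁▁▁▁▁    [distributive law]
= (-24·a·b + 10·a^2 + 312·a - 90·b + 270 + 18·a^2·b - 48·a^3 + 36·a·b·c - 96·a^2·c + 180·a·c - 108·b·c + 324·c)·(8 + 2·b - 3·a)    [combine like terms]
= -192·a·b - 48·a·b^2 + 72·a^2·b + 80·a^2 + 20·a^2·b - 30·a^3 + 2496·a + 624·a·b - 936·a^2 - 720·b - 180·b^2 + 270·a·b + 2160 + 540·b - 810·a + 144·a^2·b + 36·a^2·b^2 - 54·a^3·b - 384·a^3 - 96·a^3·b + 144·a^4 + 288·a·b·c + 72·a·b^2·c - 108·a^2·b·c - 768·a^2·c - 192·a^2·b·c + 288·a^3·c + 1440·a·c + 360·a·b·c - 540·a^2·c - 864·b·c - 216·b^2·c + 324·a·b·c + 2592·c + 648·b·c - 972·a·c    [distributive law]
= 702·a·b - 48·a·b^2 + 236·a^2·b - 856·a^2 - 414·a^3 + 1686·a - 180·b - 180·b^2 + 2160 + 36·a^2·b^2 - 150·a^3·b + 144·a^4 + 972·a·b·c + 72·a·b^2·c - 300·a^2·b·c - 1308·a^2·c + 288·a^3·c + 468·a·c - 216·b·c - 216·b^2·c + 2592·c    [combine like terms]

After distributive law, the bracketed line is:

(-24·a·b + 64·a^2 + 72·a - 90·b + 240·a + 270 + 18·a^2·b - 48·a^3 - 54·a^2 + 36·a·b·c - 96·a^2·c - 108·a·c - 108·b·c + 288·a·c + 324·c)·(8 + 2·b - 3·a)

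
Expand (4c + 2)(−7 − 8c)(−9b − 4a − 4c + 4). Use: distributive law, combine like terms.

(4c + 2)(−7 − 8c)(−9b − 4a − 4c + 4)
= (−28c − 32c^2 − 14 − 16c)(−9b − 4a − 4c + 4)    [distributive law]
= (−44c − 32c^2 − 14)(−9b − 4a − 4c + 4)    [combine like terms]
= 396bc + 176ac + 176c^2 − 176c + 288bc^2 + 128ac^2 + 128c^3 − 128c^2 + 126b + 56a + 56c − 56    [distributive law]
= 396bc + 176ac + 48c^2 − 120c + 288bc^2 + 128ac^2 + 128c^3 + 126b + 56a − 56    [combine like terms]

396bc + 176ac + 48c^2 − 120c + 288bc^2 + 128ac^2 + 128c^3 + 126b + 56a − 56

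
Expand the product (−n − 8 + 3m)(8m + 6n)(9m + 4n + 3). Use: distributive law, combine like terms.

186m^2n − 14mn^2 − 658mn − 24n^3 − 210n^2 − 504m^2 − 192m − 144n + 216m^3

(−n − 8 + 3m)(8m + 6n)(9m + 4n + 3)
= (−8mn − 6n^2 − 64m − 48n + 24m^2 + 18mn)(9m + 4n + 3)    [distributive law]
= (10mn − 6n^2 − 64m − 48n + 24m^2)(9m + 4n + 3)    [combine like terms]
= 90m^2n + 40mn^2 + 30mn − 54mn^2 − 24n^3 − 18n^2 − 576m^2 − 256mn − 192m − 432mn − 192n^2 − 144n + 216m^3 + 96m^2n + 72m^2    [distributive law]
= 186m^2n − 14mn^2 − 658mn − 24n^3 − 210n^2 − 504m^2 − 192m − 144n + 216m^3    [combine like terms]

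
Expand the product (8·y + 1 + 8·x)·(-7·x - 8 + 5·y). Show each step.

-16·x·y - 59·y + 40·y² - 71·x - 8 - 56·x²

(8·y + 1 + 8·x)·(-7·x - 8 + 5·y)
= -56·x·y - 64·y + 40·y² - 7·x - 8 + 5·y - 56·x² - 64·x + 40·x·y    [distributive law]
= -16·x·y - 59·y + 40·y² - 71·x - 8 - 56·x²    [combine like terms]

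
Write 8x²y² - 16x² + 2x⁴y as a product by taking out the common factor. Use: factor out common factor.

8x²y² - 16x² + 2x⁴y
= 2(4x²y² - 8x² + x⁴y)    [factor out 2]
= 2x²(4y² - 8 + x²y)    [factor out x²]

2x²(4y² - 8 + x²y)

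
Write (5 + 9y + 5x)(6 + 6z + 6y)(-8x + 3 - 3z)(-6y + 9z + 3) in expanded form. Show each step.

-846xy - 2070xz - 450x + 216y + 810z + 270 - 5364xyz - 2430xz² - 756yz² - 810z³ - 270z² + 2196xy² - 1026y² + 1998yz + 1512y²z - 756xy²z - 4158xyz² - 486y²z² - 1458yz³ + 2592xy³ - 972y³ + 972y³z + 720x²y - 2880x²z - 720x² - 720x²yz - 2160x²z² - 810xz³ + 1440x²y²

(5 + 9y + 5x)(6 + 6z + 6y)(-8x + 3 - 3z)(-6y + 9z + 3)
= (30 + 30z + 30y + 54y + 54yz + 54y² + 30x + 30xz + 30xy)(-8x + 3 - 3z)(-6y + 9z + 3)    [distributive law]
= (30 + 30z + 84y + 54yz + 54y² + 30x + 30xz + 30xy)(-8x + 3 - 3z)(-6y + 9z + 3)    [combine like terms]
= (-240x + 90 - 90z - 240xz + 90z - 90z² - 672xy + 252y - 252yz - 432xyz + 162yz - 162yz² - 432xy² + 162y² - 162y²z - 240x² + 90x - 90xz - 240x²z + 90xz - 90xz² - 240x²y + 90xy - 90xyz)(-6y + 9z + 3)    [distributive law]
= (-150x + 90 - 240xz - 90z² - 582xy + 252y - 90yz - 522xyz - 162yz² - 432xy² + 162y² - 162y²z - 240x² - 240x²z - 90xz² - 240x²y)(-6y + 9z + 3)    [combine like terms]
= 900xy - 1350xz - 450x - 540y + 810z + 270 + 1440xyz - 2160xz² - 720xz + 540yz² - 810z³ - 270z² + 3492xy² - 5238xyz - 1746xy - 1512y² + 2268yz + 756y + 540y²z - 810yz² - 270yz + 3132xy²z - 4698xyz² - 1566xyz + 972y²z² - 1458yz³ - 486yz² + 2592xy³ - 3888xy²z - 1296xy² - 972y³ + 1458y²z + 486y² + 972y³z - 1458y²z² - 486y²z + 1440x²y - 2160x²z - 720x² + 1440x²yz - 2160x²z² - 720x²z + 540xyz² - 810xz³ - 270xz² + 1440x²y² - 2160x²yz - 720x²y    [distributive law]
= -846xy - 2070xz - 450x + 216y + 810z + 270 - 5364xyz - 2430xz² - 756yz² - 810z³ - 270z² + 2196xy² - 1026y² + 1998yz + 1512y²z - 756xy²z - 4158xyz² - 486y²z² - 1458yz³ + 2592xy³ - 972y³ + 972y³z + 720x²y - 2880x²z - 720x² - 720x²yz - 2160x²z² - 810xz³ + 1440x²y²    [combine like terms]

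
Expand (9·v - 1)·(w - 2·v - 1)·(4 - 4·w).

(9·v - 1)·(w - 2·v - 1)·(4 - 4·w)
= (9·v·w - 18·v^2 - 9·v - w + 2·v + 1)·(4 - 4·w)    [distributive law]
= (9·v·w - 18·v^2 - 7·v - w + 1)·(4 - 4·w)    [combine like terms]
= 36·v·w - 36·v·w^2 - 72·v^2 + 72·v^2·w - 28·v + 28·v·w - 4·w + 4·w^2 + 4 - 4·w    [distributive law]
= 64·v·w - 36·v·w^2 - 72·v^2 + 72·v^2·w - 28·v - 8·w + 4·w^2 + 4    [combine like terms]

64·v·w - 36·v·w^2 - 72·v^2 + 72·v^2·w - 28·v - 8·w + 4·w^2 + 4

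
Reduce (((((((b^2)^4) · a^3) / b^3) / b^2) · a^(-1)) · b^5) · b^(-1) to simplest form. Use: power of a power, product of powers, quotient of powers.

(((((((b^2)^4) · a^3) / b^3) / b^2) · a^(-1)) · b^5) · b^(-1)
= (((((b^8 · a^3) / b^3) / b^2) · a^(-1)) · b^5) · b^(-1)    [power of a power]
= a^2b^7    [quotient of powers; product of powers]

a^2b^7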